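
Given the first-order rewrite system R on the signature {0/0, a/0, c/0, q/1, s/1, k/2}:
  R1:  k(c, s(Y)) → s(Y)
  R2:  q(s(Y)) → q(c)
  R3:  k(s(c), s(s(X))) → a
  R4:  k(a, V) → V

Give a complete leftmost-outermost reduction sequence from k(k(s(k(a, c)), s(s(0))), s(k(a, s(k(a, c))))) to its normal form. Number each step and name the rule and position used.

1. k(k(s(k(a, c)), s(s(0))), s(k(a, s(k(a, c)))))  →  k(k(s(c), s(s(0))), s(k(a, s(k(a, c)))))   [R4 at 1.1.1]
2. k(k(s(c), s(s(0))), s(k(a, s(k(a, c)))))  →  k(a, s(k(a, s(k(a, c)))))   [R3 at 1]
3. k(a, s(k(a, s(k(a, c)))))  →  s(k(a, s(k(a, c))))   [R4 at ε]
4. s(k(a, s(k(a, c))))  →  s(s(k(a, c)))   [R4 at 1]
5. s(s(k(a, c)))  →  s(s(c))   [R4 at 1.1]

s(s(c))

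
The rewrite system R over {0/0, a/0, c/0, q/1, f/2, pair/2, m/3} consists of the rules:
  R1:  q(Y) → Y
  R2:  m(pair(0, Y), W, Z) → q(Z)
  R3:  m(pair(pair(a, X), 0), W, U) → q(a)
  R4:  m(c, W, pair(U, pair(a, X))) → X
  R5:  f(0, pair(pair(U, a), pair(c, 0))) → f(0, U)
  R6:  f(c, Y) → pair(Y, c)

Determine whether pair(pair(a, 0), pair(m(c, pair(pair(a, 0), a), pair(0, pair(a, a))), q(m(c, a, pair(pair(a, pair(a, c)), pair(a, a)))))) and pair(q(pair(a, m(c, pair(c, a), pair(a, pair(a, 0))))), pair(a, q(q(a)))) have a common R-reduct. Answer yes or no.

Reduce t₁ = pair(pair(a, 0), pair(m(c, pair(pair(a, 0), a), pair(0, pair(a, a))), q(m(c, a, pair(pair(a, pair(a, c)), pair(a, a)))))):
1. pair(pair(a, 0), pair(m(c, pair(pair(a, 0), a), pair(0, pair(a, a))), q(m(c, a, pair(pair(a, pair(a, c)), pair(a, a))))))  →  pair(pair(a, 0), pair(a, q(m(c, a, pair(pair(a, pair(a, c)), pair(a, a))))))   [R4 at 2.1]
2. pair(pair(a, 0), pair(a, q(m(c, a, pair(pair(a, pair(a, c)), pair(a, a))))))  →  pair(pair(a, 0), pair(a, m(c, a, pair(pair(a, pair(a, c)), pair(a, a)))))   [R1 at 2.2]
3. pair(pair(a, 0), pair(a, m(c, a, pair(pair(a, pair(a, c)), pair(a, a)))))  →  pair(pair(a, 0), pair(a, a))   [R4 at 2.2]

Reduce t₂ = pair(q(pair(a, m(c, pair(c, a), pair(a, pair(a, 0))))), pair(a, q(q(a)))):
1. pair(q(pair(a, m(c, pair(c, a), pair(a, pair(a, 0))))), pair(a, q(q(a))))  →  pair(pair(a, m(c, pair(c, a), pair(a, pair(a, 0)))), pair(a, q(q(a))))   [R1 at 1]
2. pair(pair(a, m(c, pair(c, a), pair(a, pair(a, 0)))), pair(a, q(q(a))))  →  pair(pair(a, 0), pair(a, q(q(a))))   [R4 at 1.2]
3. pair(pair(a, 0), pair(a, q(q(a))))  →  pair(pair(a, 0), pair(a, q(a)))   [R1 at 2.2]
4. pair(pair(a, 0), pair(a, q(a)))  →  pair(pair(a, 0), pair(a, a))   [R1 at 2.2]

yes — NF(t₁) = pair(pair(a, 0), pair(a, a)), NF(t₂) = pair(pair(a, 0), pair(a, a))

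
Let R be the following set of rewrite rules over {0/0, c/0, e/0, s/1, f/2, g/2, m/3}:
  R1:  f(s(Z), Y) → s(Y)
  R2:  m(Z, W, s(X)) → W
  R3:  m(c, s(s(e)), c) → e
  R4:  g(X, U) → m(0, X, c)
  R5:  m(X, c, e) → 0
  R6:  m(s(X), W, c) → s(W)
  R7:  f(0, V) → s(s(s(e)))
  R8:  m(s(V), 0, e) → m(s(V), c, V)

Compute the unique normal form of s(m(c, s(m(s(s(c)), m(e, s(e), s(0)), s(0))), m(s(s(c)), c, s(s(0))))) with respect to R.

s(e)

1. s(m(c, s(m(s(s(c)), m(e, s(e), s(0)), s(0))), m(s(s(c)), c, s(s(0)))))  →  s(m(c, s(m(e, s(e), s(0))), m(s(s(c)), c, s(s(0)))))   [R2 at 1.2.1]
2. s(m(c, s(m(e, s(e), s(0))), m(s(s(c)), c, s(s(0)))))  →  s(m(c, s(s(e)), m(s(s(c)), c, s(s(0)))))   [R2 at 1.2.1]
3. s(m(c, s(s(e)), m(s(s(c)), c, s(s(0)))))  →  s(m(c, s(s(e)), c))   [R2 at 1.3]
4. s(m(c, s(s(e)), c))  →  s(e)   [R3 at 1]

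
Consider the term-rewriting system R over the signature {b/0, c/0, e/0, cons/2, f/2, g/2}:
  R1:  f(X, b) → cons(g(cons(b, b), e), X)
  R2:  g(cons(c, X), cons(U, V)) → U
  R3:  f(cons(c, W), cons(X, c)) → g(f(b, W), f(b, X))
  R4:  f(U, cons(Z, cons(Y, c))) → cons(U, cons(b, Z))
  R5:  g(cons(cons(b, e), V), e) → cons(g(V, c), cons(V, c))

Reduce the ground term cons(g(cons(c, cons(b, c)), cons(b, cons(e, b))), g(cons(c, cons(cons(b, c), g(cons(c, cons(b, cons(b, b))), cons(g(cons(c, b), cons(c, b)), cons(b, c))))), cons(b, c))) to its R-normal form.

1. cons(g(cons(c, cons(b, c)), cons(b, cons(e, b))), g(cons(c, cons(cons(b, c), g(cons(c, cons(b, cons(b, b))), cons(g(cons(c, b), cons(c, b)), cons(b, c))))), cons(b, c)))  →  cons(b, g(cons(c, cons(cons(b, c), g(cons(c, cons(b, cons(b, b))), cons(g(cons(c, b), cons(c, b)), cons(b, c))))), cons(b, c)))   [R2 at 1]
2. cons(b, g(cons(c, cons(cons(b, c), g(cons(c, cons(b, cons(b, b))), cons(g(cons(c, b), cons(c, b)), cons(b, c))))), cons(b, c)))  →  cons(b, b)   [R2 at 2]

cons(b, b)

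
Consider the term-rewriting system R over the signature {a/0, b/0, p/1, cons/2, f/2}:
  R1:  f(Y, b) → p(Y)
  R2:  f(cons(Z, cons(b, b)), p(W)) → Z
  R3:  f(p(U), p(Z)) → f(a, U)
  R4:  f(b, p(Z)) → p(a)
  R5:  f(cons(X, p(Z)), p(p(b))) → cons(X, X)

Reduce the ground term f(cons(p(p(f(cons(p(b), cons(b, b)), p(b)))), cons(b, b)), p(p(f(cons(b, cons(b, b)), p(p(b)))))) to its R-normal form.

1. f(cons(p(p(f(cons(p(b), cons(b, b)), p(b)))), cons(b, b)), p(p(f(cons(b, cons(b, b)), p(p(b))))))  →  p(p(f(cons(p(b), cons(b, b)), p(b))))   [R2 at ε]
2. p(p(f(cons(p(b), cons(b, b)), p(b))))  →  p(p(p(b)))   [R2 at 1.1]

p(p(p(b)))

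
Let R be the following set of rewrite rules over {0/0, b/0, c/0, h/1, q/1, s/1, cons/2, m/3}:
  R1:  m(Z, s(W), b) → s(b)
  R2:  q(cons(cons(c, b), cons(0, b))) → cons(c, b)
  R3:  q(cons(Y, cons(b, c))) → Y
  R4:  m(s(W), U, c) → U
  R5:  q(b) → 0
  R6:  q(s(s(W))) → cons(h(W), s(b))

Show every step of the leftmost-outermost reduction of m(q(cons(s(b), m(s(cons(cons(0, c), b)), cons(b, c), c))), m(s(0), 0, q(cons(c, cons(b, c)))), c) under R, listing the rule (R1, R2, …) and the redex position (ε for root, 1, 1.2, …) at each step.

1. m(q(cons(s(b), m(s(cons(cons(0, c), b)), cons(b, c), c))), m(s(0), 0, q(cons(c, cons(b, c)))), c)  →  m(q(cons(s(b), cons(b, c))), m(s(0), 0, q(cons(c, cons(b, c)))), c)   [R4 at 1.1.2]
2. m(q(cons(s(b), cons(b, c))), m(s(0), 0, q(cons(c, cons(b, c)))), c)  →  m(s(b), m(s(0), 0, q(cons(c, cons(b, c)))), c)   [R3 at 1]
3. m(s(b), m(s(0), 0, q(cons(c, cons(b, c)))), c)  →  m(s(0), 0, q(cons(c, cons(b, c))))   [R4 at ε]
4. m(s(0), 0, q(cons(c, cons(b, c))))  →  m(s(0), 0, c)   [R3 at 3]
5. m(s(0), 0, c)  →  0   [R4 at ε]

0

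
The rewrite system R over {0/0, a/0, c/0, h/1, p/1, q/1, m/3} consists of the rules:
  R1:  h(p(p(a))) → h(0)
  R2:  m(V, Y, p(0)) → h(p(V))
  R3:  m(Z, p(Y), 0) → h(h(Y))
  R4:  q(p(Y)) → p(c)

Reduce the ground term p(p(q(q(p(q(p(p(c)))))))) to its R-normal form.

p(p(p(c)))

1. p(p(q(q(p(q(p(p(c))))))))  →  p(p(q(p(c))))   [R4 at 1.1.1]
2. p(p(q(p(c))))  →  p(p(p(c)))   [R4 at 1.1]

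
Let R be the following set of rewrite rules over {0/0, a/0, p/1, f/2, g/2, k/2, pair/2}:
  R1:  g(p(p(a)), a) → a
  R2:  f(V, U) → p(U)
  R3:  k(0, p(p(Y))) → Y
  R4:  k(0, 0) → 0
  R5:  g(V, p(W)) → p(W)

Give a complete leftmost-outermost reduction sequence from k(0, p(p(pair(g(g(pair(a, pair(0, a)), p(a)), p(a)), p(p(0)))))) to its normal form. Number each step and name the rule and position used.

pair(p(a), p(p(0)))

1. k(0, p(p(pair(g(g(pair(a, pair(0, a)), p(a)), p(a)), p(p(0))))))  →  pair(g(g(pair(a, pair(0, a)), p(a)), p(a)), p(p(0)))   [R3 at ε]
2. pair(g(g(pair(a, pair(0, a)), p(a)), p(a)), p(p(0)))  →  pair(p(a), p(p(0)))   [R5 at 1]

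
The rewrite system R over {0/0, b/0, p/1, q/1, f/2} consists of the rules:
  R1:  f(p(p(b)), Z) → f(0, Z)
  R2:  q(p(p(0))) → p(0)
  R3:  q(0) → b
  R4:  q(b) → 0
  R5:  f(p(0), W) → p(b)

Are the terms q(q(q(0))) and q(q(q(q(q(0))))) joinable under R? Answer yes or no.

yes — NF(t₁) = b, NF(t₂) = b

Reduce t₁ = q(q(q(0))):
1. q(q(q(0)))  →  q(q(b))   [R3 at 1.1]
2. q(q(b))  →  q(0)   [R4 at 1]
3. q(0)  →  b   [R3 at ε]

Reduce t₂ = q(q(q(q(q(0))))):
1. q(q(q(q(q(0)))))  →  q(q(q(q(b))))   [R3 at 1.1.1.1]
2. q(q(q(q(b))))  →  q(q(q(0)))   [R4 at 1.1.1]
3. q(q(q(0)))  →  q(q(b))   [R3 at 1.1]
4. q(q(b))  →  q(0)   [R4 at 1]
5. q(0)  →  b   [R3 at ε]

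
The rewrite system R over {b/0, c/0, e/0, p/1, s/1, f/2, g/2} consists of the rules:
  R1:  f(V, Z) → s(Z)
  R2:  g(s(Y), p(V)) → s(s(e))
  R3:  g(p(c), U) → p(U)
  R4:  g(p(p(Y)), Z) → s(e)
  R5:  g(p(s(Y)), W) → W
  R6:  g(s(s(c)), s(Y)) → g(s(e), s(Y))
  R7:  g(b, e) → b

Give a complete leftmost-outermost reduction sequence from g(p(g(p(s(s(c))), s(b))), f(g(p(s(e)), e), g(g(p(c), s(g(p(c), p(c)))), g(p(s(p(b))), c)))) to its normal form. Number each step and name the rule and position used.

1. g(p(g(p(s(s(c))), s(b))), f(g(p(s(e)), e), g(g(p(c), s(g(p(c), p(c)))), g(p(s(p(b))), c))))  →  g(p(s(b)), f(g(p(s(e)), e), g(g(p(c), s(g(p(c), p(c)))), g(p(s(p(b))), c))))   [R5 at 1.1]
2. g(p(s(b)), f(g(p(s(e)), e), g(g(p(c), s(g(p(c), p(c)))), g(p(s(p(b))), c))))  →  f(g(p(s(e)), e), g(g(p(c), s(g(p(c), p(c)))), g(p(s(p(b))), c)))   [R5 at ε]
3. f(g(p(s(e)), e), g(g(p(c), s(g(p(c), p(c)))), g(p(s(p(b))), c)))  →  s(g(g(p(c), s(g(p(c), p(c)))), g(p(s(p(b))), c)))   [R1 at ε]
4. s(g(g(p(c), s(g(p(c), p(c)))), g(p(s(p(b))), c)))  →  s(g(p(s(g(p(c), p(c)))), g(p(s(p(b))), c)))   [R3 at 1.1]
5. s(g(p(s(g(p(c), p(c)))), g(p(s(p(b))), c)))  →  s(g(p(s(p(b))), c))   [R5 at 1]
6. s(g(p(s(p(b))), c))  →  s(c)   [R5 at 1]

s(c)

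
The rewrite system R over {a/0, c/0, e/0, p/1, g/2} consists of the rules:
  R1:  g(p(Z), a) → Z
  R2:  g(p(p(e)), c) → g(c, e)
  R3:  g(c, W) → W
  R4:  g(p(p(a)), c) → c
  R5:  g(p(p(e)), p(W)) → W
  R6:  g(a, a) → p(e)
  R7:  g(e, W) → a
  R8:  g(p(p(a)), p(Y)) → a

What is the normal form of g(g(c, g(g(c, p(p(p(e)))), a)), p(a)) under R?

1. g(g(c, g(g(c, p(p(p(e)))), a)), p(a))  →  g(g(g(c, p(p(p(e)))), a), p(a))   [R3 at 1]
2. g(g(g(c, p(p(p(e)))), a), p(a))  →  g(g(p(p(p(e))), a), p(a))   [R3 at 1.1]
3. g(g(p(p(p(e))), a), p(a))  →  g(p(p(e)), p(a))   [R1 at 1]
4. g(p(p(e)), p(a))  →  a   [R5 at ε]

a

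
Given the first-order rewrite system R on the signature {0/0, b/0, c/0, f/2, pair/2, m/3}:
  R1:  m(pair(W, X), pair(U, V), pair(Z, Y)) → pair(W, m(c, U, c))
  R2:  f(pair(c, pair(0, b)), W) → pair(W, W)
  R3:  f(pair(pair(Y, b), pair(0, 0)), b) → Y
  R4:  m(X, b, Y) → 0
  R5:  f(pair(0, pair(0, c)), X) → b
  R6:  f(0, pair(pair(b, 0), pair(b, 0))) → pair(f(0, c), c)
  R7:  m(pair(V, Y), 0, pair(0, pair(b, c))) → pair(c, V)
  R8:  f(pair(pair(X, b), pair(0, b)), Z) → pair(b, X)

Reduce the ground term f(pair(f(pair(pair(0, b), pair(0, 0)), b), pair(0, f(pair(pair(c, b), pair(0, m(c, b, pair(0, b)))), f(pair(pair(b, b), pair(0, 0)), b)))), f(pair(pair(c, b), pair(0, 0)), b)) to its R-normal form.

1. f(pair(f(pair(pair(0, b), pair(0, 0)), b), pair(0, f(pair(pair(c, b), pair(0, m(c, b, pair(0, b)))), f(pair(pair(b, b), pair(0, 0)), b)))), f(pair(pair(c, b), pair(0, 0)), b))  →  f(pair(0, pair(0, f(pair(pair(c, b), pair(0, m(c, b, pair(0, b)))), f(pair(pair(b, b), pair(0, 0)), b)))), f(pair(pair(c, b), pair(0, 0)), b))   [R3 at 1.1]
2. f(pair(0, pair(0, f(pair(pair(c, b), pair(0, m(c, b, pair(0, b)))), f(pair(pair(b, b), pair(0, 0)), b)))), f(pair(pair(c, b), pair(0, 0)), b))  →  f(pair(0, pair(0, f(pair(pair(c, b), pair(0, 0)), f(pair(pair(b, b), pair(0, 0)), b)))), f(pair(pair(c, b), pair(0, 0)), b))   [R4 at 1.2.2.1.2.2]
3. f(pair(0, pair(0, f(pair(pair(c, b), pair(0, 0)), f(pair(pair(b, b), pair(0, 0)), b)))), f(pair(pair(c, b), pair(0, 0)), b))  →  f(pair(0, pair(0, f(pair(pair(c, b), pair(0, 0)), b))), f(pair(pair(c, b), pair(0, 0)), b))   [R3 at 1.2.2.2]
4. f(pair(0, pair(0, f(pair(pair(c, b), pair(0, 0)), b))), f(pair(pair(c, b), pair(0, 0)), b))  →  f(pair(0, pair(0, c)), f(pair(pair(c, b), pair(0, 0)), b))   [R3 at 1.2.2]
5. f(pair(0, pair(0, c)), f(pair(pair(c, b), pair(0, 0)), b))  →  b   [R5 at ε]

b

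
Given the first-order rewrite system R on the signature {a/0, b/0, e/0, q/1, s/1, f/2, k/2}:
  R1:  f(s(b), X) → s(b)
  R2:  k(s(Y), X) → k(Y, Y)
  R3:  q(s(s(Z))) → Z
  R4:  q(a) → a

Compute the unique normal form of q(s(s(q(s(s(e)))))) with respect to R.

e

1. q(s(s(q(s(s(e))))))  →  q(s(s(e)))   [R3 at ε]
2. q(s(s(e)))  →  e   [R3 at ε]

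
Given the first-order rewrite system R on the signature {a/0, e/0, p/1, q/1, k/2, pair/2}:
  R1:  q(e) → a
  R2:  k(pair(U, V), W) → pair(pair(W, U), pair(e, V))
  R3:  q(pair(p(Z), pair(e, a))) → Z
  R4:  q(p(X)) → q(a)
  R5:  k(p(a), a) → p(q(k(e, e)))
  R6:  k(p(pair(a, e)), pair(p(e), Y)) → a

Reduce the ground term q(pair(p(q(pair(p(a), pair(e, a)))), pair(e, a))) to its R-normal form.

a

1. q(pair(p(q(pair(p(a), pair(e, a)))), pair(e, a)))  →  q(pair(p(a), pair(e, a)))   [R3 at ε]
2. q(pair(p(a), pair(e, a)))  →  a   [R3 at ε]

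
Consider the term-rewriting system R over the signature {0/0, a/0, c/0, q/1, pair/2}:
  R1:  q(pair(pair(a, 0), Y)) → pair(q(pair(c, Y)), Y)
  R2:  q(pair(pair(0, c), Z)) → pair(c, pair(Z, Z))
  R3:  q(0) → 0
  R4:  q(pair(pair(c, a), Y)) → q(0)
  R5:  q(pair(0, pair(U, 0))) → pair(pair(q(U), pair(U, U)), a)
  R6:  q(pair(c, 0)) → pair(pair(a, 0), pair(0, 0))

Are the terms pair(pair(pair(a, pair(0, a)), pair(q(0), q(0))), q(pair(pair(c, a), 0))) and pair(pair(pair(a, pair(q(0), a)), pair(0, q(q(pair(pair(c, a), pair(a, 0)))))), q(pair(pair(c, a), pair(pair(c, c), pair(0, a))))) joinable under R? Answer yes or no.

yes — NF(t₁) = pair(pair(pair(a, pair(0, a)), pair(0, 0)), 0), NF(t₂) = pair(pair(pair(a, pair(0, a)), pair(0, 0)), 0)

Reduce t₁ = pair(pair(pair(a, pair(0, a)), pair(q(0), q(0))), q(pair(pair(c, a), 0))):
1. pair(pair(pair(a, pair(0, a)), pair(q(0), q(0))), q(pair(pair(c, a), 0)))  →  pair(pair(pair(a, pair(0, a)), pair(0, q(0))), q(pair(pair(c, a), 0)))   [R3 at 1.2.1]
2. pair(pair(pair(a, pair(0, a)), pair(0, q(0))), q(pair(pair(c, a), 0)))  →  pair(pair(pair(a, pair(0, a)), pair(0, 0)), q(pair(pair(c, a), 0)))   [R3 at 1.2.2]
3. pair(pair(pair(a, pair(0, a)), pair(0, 0)), q(pair(pair(c, a), 0)))  →  pair(pair(pair(a, pair(0, a)), pair(0, 0)), q(0))   [R4 at 2]
4. pair(pair(pair(a, pair(0, a)), pair(0, 0)), q(0))  →  pair(pair(pair(a, pair(0, a)), pair(0, 0)), 0)   [R3 at 2]

Reduce t₂ = pair(pair(pair(a, pair(q(0), a)), pair(0, q(q(pair(pair(c, a), pair(a, 0)))))), q(pair(pair(c, a), pair(pair(c, c), pair(0, a))))):
1. pair(pair(pair(a, pair(q(0), a)), pair(0, q(q(pair(pair(c, a), pair(a, 0)))))), q(pair(pair(c, a), pair(pair(c, c), pair(0, a)))))  →  pair(pair(pair(a, pair(0, a)), pair(0, q(q(pair(pair(c, a), pair(a, 0)))))), q(pair(pair(c, a), pair(pair(c, c), pair(0, a)))))   [R3 at 1.1.2.1]
2. pair(pair(pair(a, pair(0, a)), pair(0, q(q(pair(pair(c, a), pair(a, 0)))))), q(pair(pair(c, a), pair(pair(c, c), pair(0, a)))))  →  pair(pair(pair(a, pair(0, a)), pair(0, q(q(0)))), q(pair(pair(c, a), pair(pair(c, c), pair(0, a)))))   [R4 at 1.2.2.1]
3. pair(pair(pair(a, pair(0, a)), pair(0, q(q(0)))), q(pair(pair(c, a), pair(pair(c, c), pair(0, a)))))  →  pair(pair(pair(a, pair(0, a)), pair(0, q(0))), q(pair(pair(c, a), pair(pair(c, c), pair(0, a)))))   [R3 at 1.2.2.1]
4. pair(pair(pair(a, pair(0, a)), pair(0, q(0))), q(pair(pair(c, a), pair(pair(c, c), pair(0, a)))))  →  pair(pair(pair(a, pair(0, a)), pair(0, 0)), q(pair(pair(c, a), pair(pair(c, c), pair(0, a)))))   [R3 at 1.2.2]
5. pair(pair(pair(a, pair(0, a)), pair(0, 0)), q(pair(pair(c, a), pair(pair(c, c), pair(0, a)))))  →  pair(pair(pair(a, pair(0, a)), pair(0, 0)), q(0))   [R4 at 2]
6. pair(pair(pair(a, pair(0, a)), pair(0, 0)), q(0))  →  pair(pair(pair(a, pair(0, a)), pair(0, 0)), 0)   [R3 at 2]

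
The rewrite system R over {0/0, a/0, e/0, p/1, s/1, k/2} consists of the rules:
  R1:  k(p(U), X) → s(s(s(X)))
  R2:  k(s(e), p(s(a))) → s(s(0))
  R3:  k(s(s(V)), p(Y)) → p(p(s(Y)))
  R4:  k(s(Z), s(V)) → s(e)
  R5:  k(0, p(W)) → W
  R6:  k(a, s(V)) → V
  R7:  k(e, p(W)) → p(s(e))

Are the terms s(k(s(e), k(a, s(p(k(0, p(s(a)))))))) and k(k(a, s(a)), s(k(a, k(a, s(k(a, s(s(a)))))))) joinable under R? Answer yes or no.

Reduce t₁ = s(k(s(e), k(a, s(p(k(0, p(s(a)))))))):
1. s(k(s(e), k(a, s(p(k(0, p(s(a))))))))  →  s(k(s(e), p(k(0, p(s(a))))))   [R6 at 1.2]
2. s(k(s(e), p(k(0, p(s(a))))))  →  s(k(s(e), p(s(a))))   [R5 at 1.2.1]
3. s(k(s(e), p(s(a))))  →  s(s(s(0)))   [R2 at 1]

Reduce t₂ = k(k(a, s(a)), s(k(a, k(a, s(k(a, s(s(a)))))))):
1. k(k(a, s(a)), s(k(a, k(a, s(k(a, s(s(a))))))))  →  k(a, s(k(a, k(a, s(k(a, s(s(a))))))))   [R6 at 1]
2. k(a, s(k(a, k(a, s(k(a, s(s(a))))))))  →  k(a, k(a, s(k(a, s(s(a))))))   [R6 at ε]
3. k(a, k(a, s(k(a, s(s(a))))))  →  k(a, k(a, s(s(a))))   [R6 at 2]
4. k(a, k(a, s(s(a))))  →  k(a, s(a))   [R6 at 2]
5. k(a, s(a))  →  a   [R6 at ε]

no — NF(t₁) = s(s(s(0))), NF(t₂) = a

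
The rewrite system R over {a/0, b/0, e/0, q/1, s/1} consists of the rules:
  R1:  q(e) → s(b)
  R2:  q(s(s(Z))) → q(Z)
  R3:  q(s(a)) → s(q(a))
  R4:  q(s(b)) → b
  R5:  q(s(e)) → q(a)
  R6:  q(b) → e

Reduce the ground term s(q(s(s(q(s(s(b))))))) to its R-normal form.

1. s(q(s(s(q(s(s(b)))))))  →  s(q(q(s(s(b)))))   [R2 at 1]
2. s(q(q(s(s(b)))))  →  s(q(q(b)))   [R2 at 1.1]
3. s(q(q(b)))  →  s(q(e))   [R6 at 1.1]
4. s(q(e))  →  s(s(b))   [R1 at 1]

s(s(b))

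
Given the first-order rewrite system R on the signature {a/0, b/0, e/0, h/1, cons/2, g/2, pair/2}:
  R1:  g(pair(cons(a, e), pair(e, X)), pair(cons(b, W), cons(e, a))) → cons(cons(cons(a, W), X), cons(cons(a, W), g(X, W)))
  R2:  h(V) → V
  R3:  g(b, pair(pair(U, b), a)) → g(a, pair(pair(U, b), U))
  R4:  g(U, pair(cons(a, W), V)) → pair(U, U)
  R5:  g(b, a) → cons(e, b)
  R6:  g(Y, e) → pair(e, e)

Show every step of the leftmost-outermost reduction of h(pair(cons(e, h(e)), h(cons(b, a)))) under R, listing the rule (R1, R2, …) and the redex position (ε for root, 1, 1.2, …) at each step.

1. h(pair(cons(e, h(e)), h(cons(b, a))))  →  pair(cons(e, h(e)), h(cons(b, a)))   [R2 at ε]
2. pair(cons(e, h(e)), h(cons(b, a)))  →  pair(cons(e, e), h(cons(b, a)))   [R2 at 1.2]
3. pair(cons(e, e), h(cons(b, a)))  →  pair(cons(e, e), cons(b, a))   [R2 at 2]

pair(cons(e, e), cons(b, a))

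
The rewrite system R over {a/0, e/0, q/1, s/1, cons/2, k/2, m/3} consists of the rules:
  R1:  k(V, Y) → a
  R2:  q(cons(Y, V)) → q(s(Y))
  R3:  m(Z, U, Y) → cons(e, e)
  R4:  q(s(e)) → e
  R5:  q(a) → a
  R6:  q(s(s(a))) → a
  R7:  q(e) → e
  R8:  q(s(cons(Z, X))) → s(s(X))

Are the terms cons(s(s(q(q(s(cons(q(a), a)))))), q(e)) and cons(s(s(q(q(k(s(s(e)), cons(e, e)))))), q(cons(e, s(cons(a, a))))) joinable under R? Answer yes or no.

Reduce t₁ = cons(s(s(q(q(s(cons(q(a), a)))))), q(e)):
1. cons(s(s(q(q(s(cons(q(a), a)))))), q(e))  →  cons(s(s(q(s(s(a))))), q(e))   [R8 at 1.1.1.1]
2. cons(s(s(q(s(s(a))))), q(e))  →  cons(s(s(a)), q(e))   [R6 at 1.1.1]
3. cons(s(s(a)), q(e))  →  cons(s(s(a)), e)   [R7 at 2]

Reduce t₂ = cons(s(s(q(q(k(s(s(e)), cons(e, e)))))), q(cons(e, s(cons(a, a))))):
1. cons(s(s(q(q(k(s(s(e)), cons(e, e)))))), q(cons(e, s(cons(a, a)))))  →  cons(s(s(q(q(a)))), q(cons(e, s(cons(a, a)))))   [R1 at 1.1.1.1.1]
2. cons(s(s(q(q(a)))), q(cons(e, s(cons(a, a)))))  →  cons(s(s(q(a))), q(cons(e, s(cons(a, a)))))   [R5 at 1.1.1.1]
3. cons(s(s(q(a))), q(cons(e, s(cons(a, a)))))  →  cons(s(s(a)), q(cons(e, s(cons(a, a)))))   [R5 at 1.1.1]
4. cons(s(s(a)), q(cons(e, s(cons(a, a)))))  →  cons(s(s(a)), q(s(e)))   [R2 at 2]
5. cons(s(s(a)), q(s(e)))  →  cons(s(s(a)), e)   [R4 at 2]

yes — NF(t₁) = cons(s(s(a)), e), NF(t₂) = cons(s(s(a)), e)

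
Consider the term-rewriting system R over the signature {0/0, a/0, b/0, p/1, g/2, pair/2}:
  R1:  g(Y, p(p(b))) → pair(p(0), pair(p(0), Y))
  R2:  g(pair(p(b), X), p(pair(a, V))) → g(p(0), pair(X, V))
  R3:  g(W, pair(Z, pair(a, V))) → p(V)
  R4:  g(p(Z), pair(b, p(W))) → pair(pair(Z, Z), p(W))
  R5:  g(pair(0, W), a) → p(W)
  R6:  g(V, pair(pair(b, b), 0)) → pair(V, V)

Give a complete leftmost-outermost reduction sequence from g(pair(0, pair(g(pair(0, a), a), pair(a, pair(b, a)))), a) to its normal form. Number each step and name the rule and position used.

1. g(pair(0, pair(g(pair(0, a), a), pair(a, pair(b, a)))), a)  →  p(pair(g(pair(0, a), a), pair(a, pair(b, a))))   [R5 at ε]
2. p(pair(g(pair(0, a), a), pair(a, pair(b, a))))  →  p(pair(p(a), pair(a, pair(b, a))))   [R5 at 1.1]

p(pair(p(a), pair(a, pair(b, a))))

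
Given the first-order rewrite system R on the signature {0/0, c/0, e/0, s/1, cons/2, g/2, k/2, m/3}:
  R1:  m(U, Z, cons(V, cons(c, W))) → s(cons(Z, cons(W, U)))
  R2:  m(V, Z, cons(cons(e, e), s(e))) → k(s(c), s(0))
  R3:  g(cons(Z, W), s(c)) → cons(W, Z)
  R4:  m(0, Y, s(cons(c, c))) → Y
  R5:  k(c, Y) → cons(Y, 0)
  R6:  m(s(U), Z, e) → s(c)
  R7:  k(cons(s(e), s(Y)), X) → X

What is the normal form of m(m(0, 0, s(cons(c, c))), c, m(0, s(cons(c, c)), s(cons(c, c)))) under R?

1. m(m(0, 0, s(cons(c, c))), c, m(0, s(cons(c, c)), s(cons(c, c))))  →  m(0, c, m(0, s(cons(c, c)), s(cons(c, c))))   [R4 at 1]
2. m(0, c, m(0, s(cons(c, c)), s(cons(c, c))))  →  m(0, c, s(cons(c, c)))   [R4 at 3]
3. m(0, c, s(cons(c, c)))  →  c   [R4 at ε]

c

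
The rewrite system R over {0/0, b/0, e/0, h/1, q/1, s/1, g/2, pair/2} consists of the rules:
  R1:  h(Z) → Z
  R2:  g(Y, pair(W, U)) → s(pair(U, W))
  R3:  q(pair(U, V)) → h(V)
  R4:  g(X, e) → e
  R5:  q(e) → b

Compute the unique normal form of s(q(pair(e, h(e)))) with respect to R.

s(e)

1. s(q(pair(e, h(e))))  →  s(h(h(e)))   [R3 at 1]
2. s(h(h(e)))  →  s(h(e))   [R1 at 1]
3. s(h(e))  →  s(e)   [R1 at 1]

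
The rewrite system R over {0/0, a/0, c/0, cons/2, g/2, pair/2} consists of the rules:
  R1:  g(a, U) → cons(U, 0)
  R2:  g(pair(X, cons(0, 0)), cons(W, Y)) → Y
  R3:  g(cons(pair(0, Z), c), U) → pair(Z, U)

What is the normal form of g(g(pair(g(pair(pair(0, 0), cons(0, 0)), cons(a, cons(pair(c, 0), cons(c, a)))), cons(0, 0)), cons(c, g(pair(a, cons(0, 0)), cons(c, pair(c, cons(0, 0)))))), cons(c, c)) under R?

c

1. g(g(pair(g(pair(pair(0, 0), cons(0, 0)), cons(a, cons(pair(c, 0), cons(c, a)))), cons(0, 0)), cons(c, g(pair(a, cons(0, 0)), cons(c, pair(c, cons(0, 0)))))), cons(c, c))  →  g(g(pair(a, cons(0, 0)), cons(c, pair(c, cons(0, 0)))), cons(c, c))   [R2 at 1]
2. g(g(pair(a, cons(0, 0)), cons(c, pair(c, cons(0, 0)))), cons(c, c))  →  g(pair(c, cons(0, 0)), cons(c, c))   [R2 at 1]
3. g(pair(c, cons(0, 0)), cons(c, c))  →  c   [R2 at ε]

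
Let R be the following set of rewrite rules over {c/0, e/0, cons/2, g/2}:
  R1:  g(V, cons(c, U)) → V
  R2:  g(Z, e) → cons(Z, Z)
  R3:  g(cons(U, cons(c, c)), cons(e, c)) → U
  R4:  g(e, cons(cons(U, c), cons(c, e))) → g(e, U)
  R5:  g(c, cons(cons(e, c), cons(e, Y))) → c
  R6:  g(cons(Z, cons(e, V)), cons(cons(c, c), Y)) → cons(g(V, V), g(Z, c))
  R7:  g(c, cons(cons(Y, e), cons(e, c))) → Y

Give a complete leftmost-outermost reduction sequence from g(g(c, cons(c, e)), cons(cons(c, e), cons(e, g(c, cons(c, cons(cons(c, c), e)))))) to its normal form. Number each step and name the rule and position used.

1. g(g(c, cons(c, e)), cons(cons(c, e), cons(e, g(c, cons(c, cons(cons(c, c), e))))))  →  g(c, cons(cons(c, e), cons(e, g(c, cons(c, cons(cons(c, c), e))))))   [R1 at 1]
2. g(c, cons(cons(c, e), cons(e, g(c, cons(c, cons(cons(c, c), e))))))  →  g(c, cons(cons(c, e), cons(e, c)))   [R1 at 2.2.2]
3. g(c, cons(cons(c, e), cons(e, c)))  →  c   [R7 at ε]

c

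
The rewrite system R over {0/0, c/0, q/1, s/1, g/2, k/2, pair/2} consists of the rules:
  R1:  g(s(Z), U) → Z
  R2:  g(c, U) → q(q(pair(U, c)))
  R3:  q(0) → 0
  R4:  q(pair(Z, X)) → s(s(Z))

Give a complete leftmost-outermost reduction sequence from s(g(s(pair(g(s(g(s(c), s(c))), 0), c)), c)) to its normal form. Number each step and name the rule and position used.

s(pair(c, c))

1. s(g(s(pair(g(s(g(s(c), s(c))), 0), c)), c))  →  s(pair(g(s(g(s(c), s(c))), 0), c))   [R1 at 1]
2. s(pair(g(s(g(s(c), s(c))), 0), c))  →  s(pair(g(s(c), s(c)), c))   [R1 at 1.1]
3. s(pair(g(s(c), s(c)), c))  →  s(pair(c, c))   [R1 at 1.1]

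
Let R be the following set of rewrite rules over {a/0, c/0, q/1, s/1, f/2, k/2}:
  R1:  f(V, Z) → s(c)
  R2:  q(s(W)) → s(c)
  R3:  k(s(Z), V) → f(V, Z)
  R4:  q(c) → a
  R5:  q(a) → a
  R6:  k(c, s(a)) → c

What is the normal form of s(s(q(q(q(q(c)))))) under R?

1. s(s(q(q(q(q(c))))))  →  s(s(q(q(q(a)))))   [R4 at 1.1.1.1.1]
2. s(s(q(q(q(a)))))  →  s(s(q(q(a))))   [R5 at 1.1.1.1]
3. s(s(q(q(a))))  →  s(s(q(a)))   [R5 at 1.1.1]
4. s(s(q(a)))  →  s(s(a))   [R5 at 1.1]

s(s(a))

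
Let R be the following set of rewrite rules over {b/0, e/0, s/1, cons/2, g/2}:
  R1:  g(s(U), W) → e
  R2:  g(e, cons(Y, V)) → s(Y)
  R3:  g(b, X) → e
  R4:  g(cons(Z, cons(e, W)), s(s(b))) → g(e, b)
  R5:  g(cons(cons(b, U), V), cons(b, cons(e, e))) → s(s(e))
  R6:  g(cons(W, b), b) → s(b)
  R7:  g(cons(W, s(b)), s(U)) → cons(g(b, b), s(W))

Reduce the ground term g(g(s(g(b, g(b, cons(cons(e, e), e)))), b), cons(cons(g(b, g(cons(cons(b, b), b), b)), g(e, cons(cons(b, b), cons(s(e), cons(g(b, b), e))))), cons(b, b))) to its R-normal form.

1. g(g(s(g(b, g(b, cons(cons(e, e), e)))), b), cons(cons(g(b, g(cons(cons(b, b), b), b)), g(e, cons(cons(b, b), cons(s(e), cons(g(b, b), e))))), cons(b, b)))  →  g(e, cons(cons(g(b, g(cons(cons(b, b), b), b)), g(e, cons(cons(b, b), cons(s(e), cons(g(b, b), e))))), cons(b, b)))   [R1 at 1]
2. g(e, cons(cons(g(b, g(cons(cons(b, b), b), b)), g(e, cons(cons(b, b), cons(s(e), cons(g(b, b), e))))), cons(b, b)))  →  s(cons(g(b, g(cons(cons(b, b), b), b)), g(e, cons(cons(b, b), cons(s(e), cons(g(b, b), e))))))   [R2 at ε]
3. s(cons(g(b, g(cons(cons(b, b), b), b)), g(e, cons(cons(b, b), cons(s(e), cons(g(b, b), e))))))  →  s(cons(e, g(e, cons(cons(b, b), cons(s(e), cons(g(b, b), e))))))   [R3 at 1.1]
4. s(cons(e, g(e, cons(cons(b, b), cons(s(e), cons(g(b, b), e))))))  →  s(cons(e, s(cons(b, b))))   [R2 at 1.2]

s(cons(e, s(cons(b, b))))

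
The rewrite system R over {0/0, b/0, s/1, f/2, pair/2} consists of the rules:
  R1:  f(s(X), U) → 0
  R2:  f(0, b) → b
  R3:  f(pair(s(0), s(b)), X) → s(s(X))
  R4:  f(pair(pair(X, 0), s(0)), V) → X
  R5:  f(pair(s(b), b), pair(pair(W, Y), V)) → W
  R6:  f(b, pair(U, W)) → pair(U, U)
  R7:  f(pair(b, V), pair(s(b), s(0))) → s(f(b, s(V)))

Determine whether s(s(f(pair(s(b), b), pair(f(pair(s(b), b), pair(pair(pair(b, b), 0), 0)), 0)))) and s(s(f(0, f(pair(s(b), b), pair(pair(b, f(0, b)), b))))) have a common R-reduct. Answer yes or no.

yes — NF(t₁) = s(s(b)), NF(t₂) = s(s(b))

Reduce t₁ = s(s(f(pair(s(b), b), pair(f(pair(s(b), b), pair(pair(pair(b, b), 0), 0)), 0)))):
1. s(s(f(pair(s(b), b), pair(f(pair(s(b), b), pair(pair(pair(b, b), 0), 0)), 0))))  →  s(s(f(pair(s(b), b), pair(pair(b, b), 0))))   [R5 at 1.1.2.1]
2. s(s(f(pair(s(b), b), pair(pair(b, b), 0))))  →  s(s(b))   [R5 at 1.1]

Reduce t₂ = s(s(f(0, f(pair(s(b), b), pair(pair(b, f(0, b)), b))))):
1. s(s(f(0, f(pair(s(b), b), pair(pair(b, f(0, b)), b)))))  →  s(s(f(0, b)))   [R5 at 1.1.2]
2. s(s(f(0, b)))  →  s(s(b))   [R2 at 1.1]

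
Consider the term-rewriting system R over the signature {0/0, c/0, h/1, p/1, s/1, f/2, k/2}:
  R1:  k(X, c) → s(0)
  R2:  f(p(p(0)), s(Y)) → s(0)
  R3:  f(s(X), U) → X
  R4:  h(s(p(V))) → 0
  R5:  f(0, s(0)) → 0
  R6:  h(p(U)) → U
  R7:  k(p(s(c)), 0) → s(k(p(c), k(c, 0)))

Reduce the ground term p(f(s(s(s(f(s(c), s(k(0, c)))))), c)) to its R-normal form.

1. p(f(s(s(s(f(s(c), s(k(0, c)))))), c))  →  p(s(s(f(s(c), s(k(0, c))))))   [R3 at 1]
2. p(s(s(f(s(c), s(k(0, c))))))  →  p(s(s(c)))   [R3 at 1.1.1]

p(s(s(c)))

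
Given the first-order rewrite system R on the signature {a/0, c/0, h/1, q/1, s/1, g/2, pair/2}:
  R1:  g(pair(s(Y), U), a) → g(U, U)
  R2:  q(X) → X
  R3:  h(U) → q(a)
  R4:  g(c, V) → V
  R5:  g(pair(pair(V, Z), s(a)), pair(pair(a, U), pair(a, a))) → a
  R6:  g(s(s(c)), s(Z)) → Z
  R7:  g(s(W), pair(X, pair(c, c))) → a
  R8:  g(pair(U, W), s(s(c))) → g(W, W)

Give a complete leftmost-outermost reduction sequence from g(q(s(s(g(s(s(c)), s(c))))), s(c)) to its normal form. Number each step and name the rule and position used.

1. g(q(s(s(g(s(s(c)), s(c))))), s(c))  →  g(s(s(g(s(s(c)), s(c)))), s(c))   [R2 at 1]
2. g(s(s(g(s(s(c)), s(c)))), s(c))  →  g(s(s(c)), s(c))   [R6 at 1.1.1]
3. g(s(s(c)), s(c))  →  c   [R6 at ε]

c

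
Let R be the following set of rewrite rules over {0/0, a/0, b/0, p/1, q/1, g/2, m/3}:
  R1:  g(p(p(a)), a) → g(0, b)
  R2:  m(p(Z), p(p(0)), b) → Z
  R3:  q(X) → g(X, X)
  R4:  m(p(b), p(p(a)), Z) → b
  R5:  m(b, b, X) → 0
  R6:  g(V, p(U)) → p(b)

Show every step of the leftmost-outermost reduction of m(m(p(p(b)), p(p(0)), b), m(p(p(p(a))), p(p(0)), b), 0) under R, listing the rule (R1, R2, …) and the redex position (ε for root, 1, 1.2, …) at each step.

1. m(m(p(p(b)), p(p(0)), b), m(p(p(p(a))), p(p(0)), b), 0)  →  m(p(b), m(p(p(p(a))), p(p(0)), b), 0)   [R2 at 1]
2. m(p(b), m(p(p(p(a))), p(p(0)), b), 0)  →  m(p(b), p(p(a)), 0)   [R2 at 2]
3. m(p(b), p(p(a)), 0)  →  b   [R4 at ε]

b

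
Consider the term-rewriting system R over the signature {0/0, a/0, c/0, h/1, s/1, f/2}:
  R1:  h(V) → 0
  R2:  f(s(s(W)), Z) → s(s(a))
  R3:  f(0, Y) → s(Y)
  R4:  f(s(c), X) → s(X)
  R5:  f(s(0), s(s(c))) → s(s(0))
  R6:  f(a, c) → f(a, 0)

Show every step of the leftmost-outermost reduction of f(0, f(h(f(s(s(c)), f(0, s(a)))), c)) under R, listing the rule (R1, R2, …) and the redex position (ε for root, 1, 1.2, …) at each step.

s(s(c))

1. f(0, f(h(f(s(s(c)), f(0, s(a)))), c))  →  s(f(h(f(s(s(c)), f(0, s(a)))), c))   [R3 at ε]
2. s(f(h(f(s(s(c)), f(0, s(a)))), c))  →  s(f(0, c))   [R1 at 1.1]
3. s(f(0, c))  →  s(s(c))   [R3 at 1]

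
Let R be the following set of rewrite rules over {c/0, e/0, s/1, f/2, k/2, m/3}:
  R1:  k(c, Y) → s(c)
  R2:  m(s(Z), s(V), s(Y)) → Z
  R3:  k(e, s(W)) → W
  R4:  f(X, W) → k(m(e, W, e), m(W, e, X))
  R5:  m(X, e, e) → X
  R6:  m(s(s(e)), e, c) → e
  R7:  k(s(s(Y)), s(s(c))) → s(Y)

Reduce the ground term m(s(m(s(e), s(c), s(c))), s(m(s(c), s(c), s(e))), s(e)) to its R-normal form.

1. m(s(m(s(e), s(c), s(c))), s(m(s(c), s(c), s(e))), s(e))  →  m(s(e), s(c), s(c))   [R2 at ε]
2. m(s(e), s(c), s(c))  →  e   [R2 at ε]

e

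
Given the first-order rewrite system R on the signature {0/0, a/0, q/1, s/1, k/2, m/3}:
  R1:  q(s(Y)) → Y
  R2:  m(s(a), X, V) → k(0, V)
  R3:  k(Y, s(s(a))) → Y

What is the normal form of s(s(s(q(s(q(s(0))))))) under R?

s(s(s(0)))

1. s(s(s(q(s(q(s(0)))))))  →  s(s(s(q(s(0)))))   [R1 at 1.1.1]
2. s(s(s(q(s(0)))))  →  s(s(s(0)))   [R1 at 1.1.1]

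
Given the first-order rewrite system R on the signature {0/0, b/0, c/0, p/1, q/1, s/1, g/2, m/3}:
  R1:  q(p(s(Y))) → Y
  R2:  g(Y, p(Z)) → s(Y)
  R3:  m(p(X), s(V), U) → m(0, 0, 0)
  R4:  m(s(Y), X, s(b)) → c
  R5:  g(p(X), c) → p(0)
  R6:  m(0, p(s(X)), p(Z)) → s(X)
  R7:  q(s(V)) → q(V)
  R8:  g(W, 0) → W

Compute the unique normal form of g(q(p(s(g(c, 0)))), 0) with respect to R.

c

1. g(q(p(s(g(c, 0)))), 0)  →  q(p(s(g(c, 0))))   [R8 at ε]
2. q(p(s(g(c, 0))))  →  g(c, 0)   [R1 at ε]
3. g(c, 0)  →  c   [R8 at ε]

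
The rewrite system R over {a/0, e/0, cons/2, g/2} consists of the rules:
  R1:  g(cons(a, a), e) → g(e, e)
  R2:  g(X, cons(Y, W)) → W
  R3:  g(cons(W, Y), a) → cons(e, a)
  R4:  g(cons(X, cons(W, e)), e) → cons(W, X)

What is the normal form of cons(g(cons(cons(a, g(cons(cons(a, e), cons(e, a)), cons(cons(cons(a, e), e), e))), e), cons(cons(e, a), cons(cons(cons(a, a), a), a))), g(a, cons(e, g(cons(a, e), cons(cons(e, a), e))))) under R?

1. cons(g(cons(cons(a, g(cons(cons(a, e), cons(e, a)), cons(cons(cons(a, e), e), e))), e), cons(cons(e, a), cons(cons(cons(a, a), a), a))), g(a, cons(e, g(cons(a, e), cons(cons(e, a), e)))))  →  cons(cons(cons(cons(a, a), a), a), g(a, cons(e, g(cons(a, e), cons(cons(e, a), e)))))   [R2 at 1]
2. cons(cons(cons(cons(a, a), a), a), g(a, cons(e, g(cons(a, e), cons(cons(e, a), e)))))  →  cons(cons(cons(cons(a, a), a), a), g(cons(a, e), cons(cons(e, a), e)))   [R2 at 2]
3. cons(cons(cons(cons(a, a), a), a), g(cons(a, e), cons(cons(e, a), e)))  →  cons(cons(cons(cons(a, a), a), a), e)   [R2 at 2]

cons(cons(cons(cons(a, a), a), a), e)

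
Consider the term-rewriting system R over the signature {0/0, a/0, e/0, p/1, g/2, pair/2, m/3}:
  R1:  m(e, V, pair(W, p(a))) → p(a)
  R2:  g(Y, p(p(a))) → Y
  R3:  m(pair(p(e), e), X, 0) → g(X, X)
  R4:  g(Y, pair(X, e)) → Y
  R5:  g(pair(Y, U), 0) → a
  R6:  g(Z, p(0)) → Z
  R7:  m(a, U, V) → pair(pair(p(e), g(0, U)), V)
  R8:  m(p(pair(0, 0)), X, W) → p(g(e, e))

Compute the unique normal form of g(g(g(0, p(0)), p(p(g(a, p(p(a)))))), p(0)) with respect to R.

1. g(g(g(0, p(0)), p(p(g(a, p(p(a)))))), p(0))  →  g(g(0, p(0)), p(p(g(a, p(p(a))))))   [R6 at ε]
2. g(g(0, p(0)), p(p(g(a, p(p(a))))))  →  g(0, p(p(g(a, p(p(a))))))   [R6 at 1]
3. g(0, p(p(g(a, p(p(a))))))  →  g(0, p(p(a)))   [R2 at 2.1.1]
4. g(0, p(p(a)))  →  0   [R2 at ε]

0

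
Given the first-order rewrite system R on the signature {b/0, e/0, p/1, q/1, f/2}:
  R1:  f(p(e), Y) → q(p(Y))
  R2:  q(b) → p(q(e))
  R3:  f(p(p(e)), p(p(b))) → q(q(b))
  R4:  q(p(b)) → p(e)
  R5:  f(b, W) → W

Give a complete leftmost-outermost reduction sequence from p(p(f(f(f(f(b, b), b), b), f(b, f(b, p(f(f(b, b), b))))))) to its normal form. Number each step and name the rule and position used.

1. p(p(f(f(f(f(b, b), b), b), f(b, f(b, p(f(f(b, b), b)))))))  →  p(p(f(f(f(b, b), b), f(b, f(b, p(f(f(b, b), b)))))))   [R5 at 1.1.1.1.1]
2. p(p(f(f(f(b, b), b), f(b, f(b, p(f(f(b, b), b)))))))  →  p(p(f(f(b, b), f(b, f(b, p(f(f(b, b), b)))))))   [R5 at 1.1.1.1]
3. p(p(f(f(b, b), f(b, f(b, p(f(f(b, b), b)))))))  →  p(p(f(b, f(b, f(b, p(f(f(b, b), b)))))))   [R5 at 1.1.1]
4. p(p(f(b, f(b, f(b, p(f(f(b, b), b)))))))  →  p(p(f(b, f(b, p(f(f(b, b), b))))))   [R5 at 1.1]
5. p(p(f(b, f(b, p(f(f(b, b), b))))))  →  p(p(f(b, p(f(f(b, b), b)))))   [R5 at 1.1]
6. p(p(f(b, p(f(f(b, b), b)))))  →  p(p(p(f(f(b, b), b))))   [R5 at 1.1]
7. p(p(p(f(f(b, b), b))))  →  p(p(p(f(b, b))))   [R5 at 1.1.1.1]
8. p(p(p(f(b, b))))  →  p(p(p(b)))   [R5 at 1.1.1]

p(p(p(b)))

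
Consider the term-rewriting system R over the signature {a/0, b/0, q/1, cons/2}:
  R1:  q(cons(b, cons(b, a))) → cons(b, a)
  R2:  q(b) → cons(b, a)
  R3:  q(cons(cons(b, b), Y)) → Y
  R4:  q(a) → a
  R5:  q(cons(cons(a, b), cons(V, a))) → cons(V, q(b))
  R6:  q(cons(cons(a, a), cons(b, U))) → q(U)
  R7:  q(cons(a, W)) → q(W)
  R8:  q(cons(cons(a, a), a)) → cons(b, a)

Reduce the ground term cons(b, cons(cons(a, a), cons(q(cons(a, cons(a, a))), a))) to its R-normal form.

1. cons(b, cons(cons(a, a), cons(q(cons(a, cons(a, a))), a)))  →  cons(b, cons(cons(a, a), cons(q(cons(a, a)), a)))   [R7 at 2.2.1]
2. cons(b, cons(cons(a, a), cons(q(cons(a, a)), a)))  →  cons(b, cons(cons(a, a), cons(q(a), a)))   [R7 at 2.2.1]
3. cons(b, cons(cons(a, a), cons(q(a), a)))  →  cons(b, cons(cons(a, a), cons(a, a)))   [R4 at 2.2.1]

cons(b, cons(cons(a, a), cons(a, a)))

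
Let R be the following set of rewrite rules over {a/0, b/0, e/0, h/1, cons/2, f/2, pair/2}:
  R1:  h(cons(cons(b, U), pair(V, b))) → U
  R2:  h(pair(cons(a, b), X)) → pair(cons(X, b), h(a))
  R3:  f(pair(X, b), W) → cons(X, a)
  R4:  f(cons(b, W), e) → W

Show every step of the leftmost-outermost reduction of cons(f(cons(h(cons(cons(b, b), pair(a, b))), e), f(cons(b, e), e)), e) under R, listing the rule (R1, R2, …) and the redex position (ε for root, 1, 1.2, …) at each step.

1. cons(f(cons(h(cons(cons(b, b), pair(a, b))), e), f(cons(b, e), e)), e)  →  cons(f(cons(b, e), f(cons(b, e), e)), e)   [R1 at 1.1.1]
2. cons(f(cons(b, e), f(cons(b, e), e)), e)  →  cons(f(cons(b, e), e), e)   [R4 at 1.2]
3. cons(f(cons(b, e), e), e)  →  cons(e, e)   [R4 at 1]

cons(e, e)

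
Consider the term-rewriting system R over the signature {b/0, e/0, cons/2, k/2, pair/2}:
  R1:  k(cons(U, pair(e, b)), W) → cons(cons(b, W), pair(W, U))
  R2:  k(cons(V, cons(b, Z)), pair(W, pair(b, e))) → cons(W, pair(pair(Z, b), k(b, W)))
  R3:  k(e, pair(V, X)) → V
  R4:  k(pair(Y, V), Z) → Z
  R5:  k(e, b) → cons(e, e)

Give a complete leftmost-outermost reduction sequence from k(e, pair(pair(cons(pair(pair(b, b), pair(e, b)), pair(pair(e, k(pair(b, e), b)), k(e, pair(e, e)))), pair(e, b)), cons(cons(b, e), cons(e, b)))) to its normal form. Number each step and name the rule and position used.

1. k(e, pair(pair(cons(pair(pair(b, b), pair(e, b)), pair(pair(e, k(pair(b, e), b)), k(e, pair(e, e)))), pair(e, b)), cons(cons(b, e), cons(e, b))))  →  pair(cons(pair(pair(b, b), pair(e, b)), pair(pair(e, k(pair(b, e), b)), k(e, pair(e, e)))), pair(e, b))   [R3 at ε]
2. pair(cons(pair(pair(b, b), pair(e, b)), pair(pair(e, k(pair(b, e), b)), k(e, pair(e, e)))), pair(e, b))  →  pair(cons(pair(pair(b, b), pair(e, b)), pair(pair(e, b), k(e, pair(e, e)))), pair(e, b))   [R4 at 1.2.1.2]
3. pair(cons(pair(pair(b, b), pair(e, b)), pair(pair(e, b), k(e, pair(e, e)))), pair(e, b))  →  pair(cons(pair(pair(b, b), pair(e, b)), pair(pair(e, b), e)), pair(e, b))   [R3 at 1.2.2]

pair(cons(pair(pair(b, b), pair(e, b)), pair(pair(e, b), e)), pair(e, b))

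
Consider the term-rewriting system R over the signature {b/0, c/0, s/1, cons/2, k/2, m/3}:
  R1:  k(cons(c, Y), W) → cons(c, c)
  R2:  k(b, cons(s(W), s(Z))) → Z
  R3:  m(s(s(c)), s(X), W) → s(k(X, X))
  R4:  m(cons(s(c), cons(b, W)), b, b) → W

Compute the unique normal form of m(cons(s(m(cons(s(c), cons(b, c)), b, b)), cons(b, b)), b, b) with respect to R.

b

1. m(cons(s(m(cons(s(c), cons(b, c)), b, b)), cons(b, b)), b, b)  →  m(cons(s(c), cons(b, b)), b, b)   [R4 at 1.1.1]
2. m(cons(s(c), cons(b, b)), b, b)  →  b   [R4 at ε]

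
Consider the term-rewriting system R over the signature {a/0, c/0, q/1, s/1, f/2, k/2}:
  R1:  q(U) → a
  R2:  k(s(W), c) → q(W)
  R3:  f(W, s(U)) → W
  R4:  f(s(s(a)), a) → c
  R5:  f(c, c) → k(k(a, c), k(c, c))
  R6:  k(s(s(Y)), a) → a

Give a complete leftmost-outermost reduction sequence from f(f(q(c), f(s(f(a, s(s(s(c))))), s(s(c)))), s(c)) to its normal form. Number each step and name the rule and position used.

1. f(f(q(c), f(s(f(a, s(s(s(c))))), s(s(c)))), s(c))  →  f(q(c), f(s(f(a, s(s(s(c))))), s(s(c))))   [R3 at ε]
2. f(q(c), f(s(f(a, s(s(s(c))))), s(s(c))))  →  f(a, f(s(f(a, s(s(s(c))))), s(s(c))))   [R1 at 1]
3. f(a, f(s(f(a, s(s(s(c))))), s(s(c))))  →  f(a, s(f(a, s(s(s(c))))))   [R3 at 2]
4. f(a, s(f(a, s(s(s(c))))))  →  a   [R3 at ε]

a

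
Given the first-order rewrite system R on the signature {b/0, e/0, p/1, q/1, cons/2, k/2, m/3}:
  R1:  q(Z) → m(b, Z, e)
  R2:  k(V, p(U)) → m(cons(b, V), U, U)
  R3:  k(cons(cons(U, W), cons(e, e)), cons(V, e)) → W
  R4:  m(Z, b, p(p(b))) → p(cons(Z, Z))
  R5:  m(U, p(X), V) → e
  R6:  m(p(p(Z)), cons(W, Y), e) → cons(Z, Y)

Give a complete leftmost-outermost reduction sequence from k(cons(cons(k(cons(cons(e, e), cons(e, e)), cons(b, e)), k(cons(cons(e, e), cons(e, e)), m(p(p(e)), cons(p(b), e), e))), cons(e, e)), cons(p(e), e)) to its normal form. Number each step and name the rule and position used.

1. k(cons(cons(k(cons(cons(e, e), cons(e, e)), cons(b, e)), k(cons(cons(e, e), cons(e, e)), m(p(p(e)), cons(p(b), e), e))), cons(e, e)), cons(p(e), e))  →  k(cons(cons(e, e), cons(e, e)), m(p(p(e)), cons(p(b), e), e))   [R3 at ε]
2. k(cons(cons(e, e), cons(e, e)), m(p(p(e)), cons(p(b), e), e))  →  k(cons(cons(e, e), cons(e, e)), cons(e, e))   [R6 at 2]
3. k(cons(cons(e, e), cons(e, e)), cons(e, e))  →  e   [R3 at ε]

e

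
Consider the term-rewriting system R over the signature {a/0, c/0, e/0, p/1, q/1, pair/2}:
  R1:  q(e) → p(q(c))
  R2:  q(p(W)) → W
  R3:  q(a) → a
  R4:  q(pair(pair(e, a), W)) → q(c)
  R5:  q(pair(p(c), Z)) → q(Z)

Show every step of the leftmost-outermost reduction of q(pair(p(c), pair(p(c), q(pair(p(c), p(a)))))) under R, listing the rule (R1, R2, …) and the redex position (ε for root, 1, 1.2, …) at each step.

1. q(pair(p(c), pair(p(c), q(pair(p(c), p(a))))))  →  q(pair(p(c), q(pair(p(c), p(a)))))   [R5 at ε]
2. q(pair(p(c), q(pair(p(c), p(a)))))  →  q(q(pair(p(c), p(a))))   [R5 at ε]
3. q(q(pair(p(c), p(a))))  →  q(q(p(a)))   [R5 at 1]
4. q(q(p(a)))  →  q(a)   [R2 at 1]
5. q(a)  →  a   [R3 at ε]

a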